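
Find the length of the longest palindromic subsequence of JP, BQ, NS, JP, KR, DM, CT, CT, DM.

4

Using dp[i][j] = 2 + dp[i+1][j−1] if the ends match, else max(dp[i+1][j], dp[i][j−1]):
dp[1][9] = 4. A witness is DM CT CT DM at positions 6,7,8,9.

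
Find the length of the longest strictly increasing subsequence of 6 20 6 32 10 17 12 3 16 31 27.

5

Scanning left to right, the best length ending at each element is: 6→1, 20→2, 6→1, 32→3, 10→2, 17→3, 12→3, 3→1, 16→4, 31→5, 27→5.
So the longest increasing subsequence has length 5, e.g. 6, 10, 12, 16, 31.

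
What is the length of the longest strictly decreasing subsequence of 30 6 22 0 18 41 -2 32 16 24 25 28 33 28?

4

Let dp[i] be the longest decreasing subsequence ending at position i. Then dp = [1, 2, 2, 3, 3, 1, 4, 2, 4, 3, 3, 3, 2, 3].
The maximum is 4; one witness is 30, 6, 0, -2 at positions 1,2,4,7.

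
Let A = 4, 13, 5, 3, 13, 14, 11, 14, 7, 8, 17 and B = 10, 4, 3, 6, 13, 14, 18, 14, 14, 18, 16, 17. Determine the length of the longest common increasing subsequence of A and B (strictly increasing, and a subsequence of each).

4

For each value that appears in both, track the longest common increasing run ending there.
The best achievable length is 4; one witness is 4, 13, 14, 17 (A-positions 1,2,6,11, B-positions 2,5,6,12).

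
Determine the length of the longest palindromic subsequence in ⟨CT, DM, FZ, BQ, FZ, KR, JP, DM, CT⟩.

7

One longest palindromic subsequence is CT DM FZ BQ FZ DM CT (positions 1,2,3,4,5,8,9); it reads the same forward and backward, and the interval DP gives dp[1][9] = 7.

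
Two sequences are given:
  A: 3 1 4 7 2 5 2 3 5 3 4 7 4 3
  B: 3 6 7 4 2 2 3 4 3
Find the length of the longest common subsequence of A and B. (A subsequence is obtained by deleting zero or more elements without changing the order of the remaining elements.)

7

Backtracking the LCS table gives one alignment: 3 (A1,B1) → 4 (A3,B4) → 2 (A5,B5) → 2 (A7,B6) → 3 (A10,B7) → 4 (A13,B8) → 3 (A14,B9).
So the longest common subsequence has length 7.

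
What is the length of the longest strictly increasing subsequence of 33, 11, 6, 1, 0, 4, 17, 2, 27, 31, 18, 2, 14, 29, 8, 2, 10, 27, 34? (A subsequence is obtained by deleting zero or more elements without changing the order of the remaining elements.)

Let dp[i] be the longest increasing subsequence ending at position i. Then dp = [1, 1, 1, 1, 1, 2, 3, 2, 4, 5, 4, 2, 3, 5, 3, 2, 4, 5, 6].
The maximum is 6; one witness is 1, 4, 17, 27, 31, 34 at positions 4,6,7,9,10,19.

6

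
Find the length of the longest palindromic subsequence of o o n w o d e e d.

4

One longest palindromic subsequence is deed (positions 6,7,8,9); it reads the same forward and backward, and the interval DP gives dp[1][9] = 4.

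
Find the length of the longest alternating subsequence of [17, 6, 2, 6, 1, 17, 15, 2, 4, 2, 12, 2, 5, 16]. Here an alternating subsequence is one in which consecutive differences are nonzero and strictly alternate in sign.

Track the best alternating length ending on an up-step vs a down-step at each position: up/down = 1/1, 1/2, 1/2, 3/2, 1/4, 5/1, 5/6, 5/6, 7/6, 5/8, 9/6, 5/10, 11/10, 11/6.
The maximum over both is 11; one such subsequence is 17, 2, 6, 1, 17, 2, 4, 2, 12, 2, 5.

11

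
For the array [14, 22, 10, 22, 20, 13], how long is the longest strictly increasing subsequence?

2

Let dp[i] be the longest increasing subsequence ending at position i. Then dp = [1, 2, 1, 2, 2, 2].
The maximum is 2; one witness is 14, 22 at positions 1,2.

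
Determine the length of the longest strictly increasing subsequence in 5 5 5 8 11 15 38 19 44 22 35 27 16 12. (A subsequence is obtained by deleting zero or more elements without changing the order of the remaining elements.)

7

Scanning left to right, the best length ending at each element is: 5→1, 5→1, 5→1, 8→2, 11→3, 15→4, 38→5, 19→5, 44→6, 22→6, 35→7, 27→7, 16→5, 12→4.
So the longest increasing subsequence has length 7, e.g. 5, 8, 11, 15, 19, 22, 35.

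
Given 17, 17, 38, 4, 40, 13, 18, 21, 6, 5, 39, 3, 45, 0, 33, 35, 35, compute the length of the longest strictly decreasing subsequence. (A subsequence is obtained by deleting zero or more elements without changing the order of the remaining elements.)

Let dp[i] be the longest decreasing subsequence ending at position i. Then dp = [1, 1, 1, 2, 1, 2, 2, 2, 3, 4, 2, 5, 1, 6, 3, 3, 3].
The maximum is 6; one witness is 17, 13, 6, 5, 3, 0 at positions 1,6,9,10,12,14.

6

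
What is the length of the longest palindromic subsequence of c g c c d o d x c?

One longest palindromic subsequence is cdodc (positions 1,5,6,7,9); it reads the same forward and backward, and the interval DP gives dp[1][9] = 5.

5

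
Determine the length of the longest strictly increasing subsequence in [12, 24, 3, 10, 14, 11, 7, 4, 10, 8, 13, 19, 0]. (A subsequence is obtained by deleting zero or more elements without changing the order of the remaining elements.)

Let dp[i] be the longest increasing subsequence ending at position i. Then dp = [1, 2, 1, 2, 3, 3, 2, 2, 3, 3, 4, 5, 1].
The maximum is 5; one witness is 3, 10, 11, 13, 19 at positions 3,4,6,11,12.

5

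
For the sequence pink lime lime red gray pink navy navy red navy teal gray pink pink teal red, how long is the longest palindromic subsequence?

7

One longest palindromic subsequence is red pink navy red navy pink red (positions 4,6,8,9,10,14,16); it reads the same forward and backward, and the interval DP gives dp[1][16] = 7.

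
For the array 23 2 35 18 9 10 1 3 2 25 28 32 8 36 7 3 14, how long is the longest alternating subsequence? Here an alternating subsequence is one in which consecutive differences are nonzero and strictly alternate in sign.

13

Track the best alternating length ending on an up-step vs a down-step at each position: up/down = 1/1, 1/2, 3/1, 3/4, 3/4, 5/4, 1/6, 7/6, 7/8, 9/4, 9/4, 9/4, 9/10, 11/1, 9/12, 9/12, 13/12.
The maximum over both is 13; one such subsequence is 23, 2, 35, 9, 10, 1, 3, 2, 25, 8, 36, 7, 14.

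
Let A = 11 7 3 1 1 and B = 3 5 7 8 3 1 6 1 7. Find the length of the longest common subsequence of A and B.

Backtracking the LCS table gives one alignment: 7 (A2,B3) → 3 (A3,B5) → 1 (A4,B6) → 1 (A5,B8).
So the longest common subsequence has length 4.

4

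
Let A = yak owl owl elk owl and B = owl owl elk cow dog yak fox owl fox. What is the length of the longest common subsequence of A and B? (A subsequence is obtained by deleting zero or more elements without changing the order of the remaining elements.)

A longest common subsequence is owl, owl, elk, owl (length 4); the LCS DP confirms no longer common subsequence exists.

4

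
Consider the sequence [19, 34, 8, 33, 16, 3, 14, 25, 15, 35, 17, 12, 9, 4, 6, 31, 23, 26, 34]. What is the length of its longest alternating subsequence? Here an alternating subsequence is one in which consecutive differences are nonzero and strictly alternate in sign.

Track the best alternating length ending on an up-step vs a down-step at each position: up/down = 1/1, 2/1, 1/3, 4/3, 4/5, 1/5, 6/5, 6/5, 6/7, 8/1, 8/9, 6/9, 6/9, 6/9, 10/9, 10/9, 10/11, 12/11, 12/9.
The maximum over both is 12; one such subsequence is 19, 34, 8, 33, 16, 25, 15, 35, 17, 31, 23, 26.

12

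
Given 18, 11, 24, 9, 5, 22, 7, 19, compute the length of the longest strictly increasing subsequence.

3

One longest increasing subsequence is 5, 7, 19 (positions 5,7,8), of length 3; no longer one exists.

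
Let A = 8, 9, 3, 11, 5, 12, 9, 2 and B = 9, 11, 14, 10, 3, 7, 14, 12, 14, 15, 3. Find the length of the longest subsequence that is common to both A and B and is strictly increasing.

3

For each value that appears in both, track the longest common increasing run ending there.
The best achievable length is 3; one witness is 9, 11, 12 (A-positions 2,4,6, B-positions 1,2,8).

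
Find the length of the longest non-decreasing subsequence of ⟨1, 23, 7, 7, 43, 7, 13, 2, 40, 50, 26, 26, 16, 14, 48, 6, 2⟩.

Scanning left to right, the best length ending at each element is: 1→1, 23→2, 7→2, 7→3, 43→4, 7→4, 13→5, 2→2, 40→6, 50→7, 26→6, 26→7, 16→6, 14→6, 48→8, 6→3, 2→3.
So the longest non-decreasing subsequence has length 8, e.g. 1, 7, 7, 7, 13, 26, 26, 48.

8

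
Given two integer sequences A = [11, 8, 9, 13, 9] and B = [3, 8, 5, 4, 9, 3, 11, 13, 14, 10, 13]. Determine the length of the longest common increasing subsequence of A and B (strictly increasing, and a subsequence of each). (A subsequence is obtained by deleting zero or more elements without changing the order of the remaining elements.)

For each value that appears in both, track the longest common increasing run ending there.
The best achievable length is 3; one witness is 8, 9, 13 (A-positions 2,3,4, B-positions 2,5,8).

3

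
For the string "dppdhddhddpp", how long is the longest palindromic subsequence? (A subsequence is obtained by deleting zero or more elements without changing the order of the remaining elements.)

Using dp[i][j] = 2 + dp[i+1][j−1] if the ends match, else max(dp[i+1][j], dp[i][j−1]):
dp[1][12] = 10. A witness is ppdhddhdpp at positions 2,3,4,5,6,7,8,10,11,12.

10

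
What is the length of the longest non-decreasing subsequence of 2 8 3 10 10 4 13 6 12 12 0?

6

One longest non-decreasing subsequence is 2, 8, 10, 10, 12, 12 (positions 1,2,4,5,9,10), of length 6; no longer one exists.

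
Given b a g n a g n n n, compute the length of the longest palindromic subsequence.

Using dp[i][j] = 2 + dp[i+1][j−1] if the ends match, else max(dp[i+1][j], dp[i][j−1]):
dp[1][9] = 4. A witness is nnnn at positions 4,7,8,9.

4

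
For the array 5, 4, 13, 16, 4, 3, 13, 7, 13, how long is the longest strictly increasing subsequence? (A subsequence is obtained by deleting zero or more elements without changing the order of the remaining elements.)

One longest increasing subsequence is 5, 13, 16 (positions 1,3,4), of length 3; no longer one exists.

3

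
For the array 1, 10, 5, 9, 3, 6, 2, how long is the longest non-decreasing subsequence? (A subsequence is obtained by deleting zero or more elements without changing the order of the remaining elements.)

Let dp[i] be the longest non-decreasing subsequence ending at position i. Then dp = [1, 2, 2, 3, 2, 3, 2].
The maximum is 3; one witness is 1, 5, 9 at positions 1,3,4.

3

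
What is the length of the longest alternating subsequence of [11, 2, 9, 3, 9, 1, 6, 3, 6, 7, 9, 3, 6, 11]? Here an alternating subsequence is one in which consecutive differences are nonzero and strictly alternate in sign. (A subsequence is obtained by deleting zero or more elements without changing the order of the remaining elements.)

11

Track the best alternating length ending on an up-step vs a down-step at each position: up/down = 1/1, 1/2, 3/2, 3/4, 5/2, 1/6, 7/6, 7/8, 9/6, 9/6, 9/2, 7/10, 11/10, 11/1.
The maximum over both is 11; one such subsequence is 11, 2, 9, 3, 9, 1, 6, 3, 6, 3, 6.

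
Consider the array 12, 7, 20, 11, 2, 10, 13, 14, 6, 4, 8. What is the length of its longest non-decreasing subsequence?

Let dp[i] be the longest non-decreasing subsequence ending at position i. Then dp = [1, 1, 2, 2, 1, 2, 3, 4, 2, 2, 3].
The maximum is 4; one witness is 7, 11, 13, 14 at positions 2,4,7,8.

4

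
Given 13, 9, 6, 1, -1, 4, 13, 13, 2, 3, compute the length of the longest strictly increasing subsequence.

3

One longest increasing subsequence is 1, 4, 13 (positions 4,6,7), of length 3; no longer one exists.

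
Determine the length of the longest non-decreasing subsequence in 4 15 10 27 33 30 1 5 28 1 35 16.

Scanning left to right, the best length ending at each element is: 4→1, 15→2, 10→2, 27→3, 33→4, 30→4, 1→1, 5→2, 28→4, 1→2, 35→5, 16→3.
So the longest non-decreasing subsequence has length 5, e.g. 4, 15, 27, 33, 35.

5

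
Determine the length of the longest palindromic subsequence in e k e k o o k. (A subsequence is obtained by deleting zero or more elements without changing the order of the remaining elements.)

4

One longest palindromic subsequence is kook (positions 2,5,6,7); it reads the same forward and backward, and the interval DP gives dp[1][7] = 4.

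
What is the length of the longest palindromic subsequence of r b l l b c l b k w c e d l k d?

5

Using dp[i][j] = 2 + dp[i+1][j−1] if the ends match, else max(dp[i+1][j], dp[i][j−1]):
dp[1][16] = 5. A witness is lcwcl at positions 4,6,10,11,14.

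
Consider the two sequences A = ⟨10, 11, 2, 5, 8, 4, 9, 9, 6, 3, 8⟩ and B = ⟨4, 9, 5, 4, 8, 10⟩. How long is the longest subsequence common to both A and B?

A longest common subsequence is 5, 4, 8 (length 3); the LCS DP confirms no longer common subsequence exists.

3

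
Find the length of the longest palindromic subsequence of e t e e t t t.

One longest palindromic subsequence is tttt (positions 2,5,6,7); it reads the same forward and backward, and the interval DP gives dp[1][7] = 4.

4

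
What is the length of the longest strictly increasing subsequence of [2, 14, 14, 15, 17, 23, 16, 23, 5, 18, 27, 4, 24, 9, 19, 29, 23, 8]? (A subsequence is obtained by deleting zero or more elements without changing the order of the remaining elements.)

7

One longest increasing subsequence is 2, 14, 15, 17, 23, 27, 29 (positions 1,2,4,5,6,11,16), of length 7; no longer one exists.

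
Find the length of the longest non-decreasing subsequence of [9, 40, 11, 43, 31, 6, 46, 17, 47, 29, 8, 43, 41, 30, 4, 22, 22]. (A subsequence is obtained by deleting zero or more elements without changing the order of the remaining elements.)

5

Let dp[i] be the longest non-decreasing subsequence ending at position i. Then dp = [1, 2, 2, 3, 3, 1, 4, 3, 5, 4, 2, 5, 5, 5, 1, 4, 5].
The maximum is 5; one witness is 9, 40, 43, 46, 47 at positions 1,2,4,7,9.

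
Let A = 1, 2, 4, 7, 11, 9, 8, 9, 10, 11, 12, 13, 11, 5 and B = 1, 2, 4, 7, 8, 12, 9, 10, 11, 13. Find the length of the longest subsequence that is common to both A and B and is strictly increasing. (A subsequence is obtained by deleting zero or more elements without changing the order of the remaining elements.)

For each value that appears in both, track the longest common increasing run ending there.
The best achievable length is 9; one witness is 1, 2, 4, 7, 8, 9, 10, 11, 13 (A-positions 1,2,3,4,7,8,9,10,12, B-positions 1,2,3,4,5,7,8,9,10).

9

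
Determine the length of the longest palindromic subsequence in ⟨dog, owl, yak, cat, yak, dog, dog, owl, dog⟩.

7

One longest palindromic subsequence is dog owl yak cat yak owl dog (positions 1,2,3,4,5,8,9); it reads the same forward and backward, and the interval DP gives dp[1][9] = 7.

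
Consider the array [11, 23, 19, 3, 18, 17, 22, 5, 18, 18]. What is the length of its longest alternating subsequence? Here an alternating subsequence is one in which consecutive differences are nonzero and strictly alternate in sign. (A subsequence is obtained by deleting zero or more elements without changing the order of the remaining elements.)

Track the best alternating length ending on an up-step vs a down-step at each position: up/down = 1/1, 2/1, 2/3, 1/3, 4/3, 4/5, 6/3, 4/7, 8/7, 8/7.
The maximum over both is 8; one such subsequence is 11, 23, 3, 18, 17, 22, 5, 18.

8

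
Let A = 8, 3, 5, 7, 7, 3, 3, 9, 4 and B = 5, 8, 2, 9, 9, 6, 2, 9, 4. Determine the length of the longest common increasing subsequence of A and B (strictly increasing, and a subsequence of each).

A longest common strictly increasing subsequence is 5, 9 (length 2); it appears in order in both A and B, and no longer such subsequence exists.

2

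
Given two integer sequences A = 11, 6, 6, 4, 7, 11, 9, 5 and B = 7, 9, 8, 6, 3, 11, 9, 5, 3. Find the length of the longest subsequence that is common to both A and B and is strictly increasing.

For each value that appears in both, track the longest common increasing run ending there.
The best achievable length is 2; one witness is 7, 9 (A-positions 5,7, B-positions 1,2).

2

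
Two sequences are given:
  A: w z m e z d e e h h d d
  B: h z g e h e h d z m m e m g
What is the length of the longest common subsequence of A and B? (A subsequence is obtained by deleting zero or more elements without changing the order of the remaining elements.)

A longest common subsequence is zeehd (length 5); the LCS DP confirms no longer common subsequence exists.

5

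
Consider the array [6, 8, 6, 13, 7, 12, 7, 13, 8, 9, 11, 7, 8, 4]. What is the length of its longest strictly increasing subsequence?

Scanning left to right, the best length ending at each element is: 6→1, 8→2, 6→1, 13→3, 7→2, 12→3, 7→2, 13→4, 8→3, 9→4, 11→5, 7→2, 8→3, 4→1.
So the longest increasing subsequence has length 5, e.g. 6, 7, 8, 9, 11.

5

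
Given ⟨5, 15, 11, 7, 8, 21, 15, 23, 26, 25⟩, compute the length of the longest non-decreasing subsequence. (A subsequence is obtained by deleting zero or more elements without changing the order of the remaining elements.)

6

Scanning left to right, the best length ending at each element is: 5→1, 15→2, 11→2, 7→2, 8→3, 21→4, 15→4, 23→5, 26→6, 25→6.
So the longest non-decreasing subsequence has length 6, e.g. 5, 7, 8, 21, 23, 26.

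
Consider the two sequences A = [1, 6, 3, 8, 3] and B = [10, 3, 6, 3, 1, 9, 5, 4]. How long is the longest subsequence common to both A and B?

Backtracking the LCS table gives one alignment: 6 (A2,B3) → 3 (A3,B4).
So the longest common subsequence has length 2.

2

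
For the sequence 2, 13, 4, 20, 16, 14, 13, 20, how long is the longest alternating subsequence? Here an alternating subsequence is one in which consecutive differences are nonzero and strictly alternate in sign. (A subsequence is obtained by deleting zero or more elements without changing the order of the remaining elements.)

Track the best alternating length ending on an up-step vs a down-step at each position: up/down = 1/1, 2/1, 2/3, 4/1, 4/5, 4/5, 4/5, 6/1.
The maximum over both is 6; one such subsequence is 2, 13, 4, 20, 16, 20.

6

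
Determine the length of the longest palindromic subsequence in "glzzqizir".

3

One longest palindromic subsequence is izi (positions 6,7,8); it reads the same forward and backward, and the interval DP gives dp[1][9] = 3.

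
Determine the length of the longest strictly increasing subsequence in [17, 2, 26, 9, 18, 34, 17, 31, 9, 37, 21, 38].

6

One longest increasing subsequence is 2, 9, 18, 34, 37, 38 (positions 2,4,5,6,10,12), of length 6; no longer one exists.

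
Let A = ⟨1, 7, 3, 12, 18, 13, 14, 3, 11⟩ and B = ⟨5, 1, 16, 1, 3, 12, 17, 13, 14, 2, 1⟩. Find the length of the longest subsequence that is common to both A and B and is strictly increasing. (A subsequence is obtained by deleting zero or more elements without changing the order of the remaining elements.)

A longest common strictly increasing subsequence is 1, 3, 12, 13, 14 (length 5); it appears in order in both A and B, and no longer such subsequence exists.

5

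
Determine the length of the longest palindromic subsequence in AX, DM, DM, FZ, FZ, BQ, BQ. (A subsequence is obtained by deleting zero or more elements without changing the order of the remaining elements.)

2

One longest palindromic subsequence is BQ BQ (positions 6,7); it reads the same forward and backward, and the interval DP gives dp[1][7] = 2.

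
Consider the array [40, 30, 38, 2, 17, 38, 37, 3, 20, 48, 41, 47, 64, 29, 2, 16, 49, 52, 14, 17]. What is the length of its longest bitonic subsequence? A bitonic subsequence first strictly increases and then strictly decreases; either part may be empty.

One longest bitonic subsequence is 2, 17, 38, 41, 47, 64, 29, 16, 14 (positions 4,5,6,11,12,13,14,16,19): it rises to 64 then falls. Length 9 is optimal.

9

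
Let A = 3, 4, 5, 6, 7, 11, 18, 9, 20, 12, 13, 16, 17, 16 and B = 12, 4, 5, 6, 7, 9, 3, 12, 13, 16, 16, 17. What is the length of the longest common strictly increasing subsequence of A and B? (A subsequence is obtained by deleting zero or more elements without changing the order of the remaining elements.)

A longest common strictly increasing subsequence is 4, 5, 6, 7, 9, 12, 13, 16, 17 (length 9); it appears in order in both A and B, and no longer such subsequence exists.

9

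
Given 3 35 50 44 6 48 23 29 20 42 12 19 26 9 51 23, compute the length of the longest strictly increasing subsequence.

6

Let dp[i] be the longest increasing subsequence ending at position i. Then dp = [1, 2, 3, 3, 2, 4, 3, 4, 3, 5, 3, 4, 5, 3, 6, 5].
The maximum is 6; one witness is 3, 6, 23, 29, 42, 51 at positions 1,5,7,8,10,15.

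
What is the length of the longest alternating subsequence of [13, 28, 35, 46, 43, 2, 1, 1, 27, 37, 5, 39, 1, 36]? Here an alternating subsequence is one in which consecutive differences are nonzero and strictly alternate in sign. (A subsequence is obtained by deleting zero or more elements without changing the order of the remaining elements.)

8

A longest alternating subsequence is 13, 28, 2, 27, 5, 39, 1, 36 (positions 1,2,6,9,11,12,13,14); its 7 consecutive differences strictly alternate in sign, and length 8 is optimal.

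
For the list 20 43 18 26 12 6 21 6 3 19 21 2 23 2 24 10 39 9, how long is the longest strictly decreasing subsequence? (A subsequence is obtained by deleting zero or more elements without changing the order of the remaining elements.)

6

Let dp[i] be the longest decreasing subsequence ending at position i. Then dp = [1, 1, 2, 2, 3, 4, 3, 4, 5, 4, 3, 6, 3, 6, 3, 5, 2, 6].
The maximum is 6; one witness is 20, 18, 12, 6, 3, 2 at positions 1,3,5,6,9,12.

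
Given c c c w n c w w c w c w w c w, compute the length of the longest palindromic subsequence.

Using dp[i][j] = 2 + dp[i+1][j−1] if the ends match, else max(dp[i+1][j], dp[i][j−1]):
dp[1][15] = 11. A witness is wcwwcwcwwcw at positions 4,6,7,8,9,10,11,12,13,14,15.

11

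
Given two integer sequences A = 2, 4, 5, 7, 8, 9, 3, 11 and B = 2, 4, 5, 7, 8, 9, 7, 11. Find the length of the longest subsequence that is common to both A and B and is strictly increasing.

A longest common strictly increasing subsequence is 2, 4, 5, 7, 8, 9, 11 (length 7); it appears in order in both A and B, and no longer such subsequence exists.

7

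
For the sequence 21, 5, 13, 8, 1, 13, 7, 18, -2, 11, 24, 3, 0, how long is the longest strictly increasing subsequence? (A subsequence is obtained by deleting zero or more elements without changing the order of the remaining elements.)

Scanning left to right, the best length ending at each element is: 21→1, 5→1, 13→2, 8→2, 1→1, 13→3, 7→2, 18→4, -2→1, 11→3, 24→5, 3→2, 0→2.
So the longest increasing subsequence has length 5, e.g. 5, 8, 13, 18, 24.

5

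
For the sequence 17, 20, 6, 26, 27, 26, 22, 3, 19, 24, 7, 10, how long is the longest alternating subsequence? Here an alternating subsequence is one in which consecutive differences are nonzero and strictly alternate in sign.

8

A longest alternating subsequence is 17, 20, 6, 26, 3, 19, 7, 10 (positions 1,2,3,4,8,9,11,12); its 7 consecutive differences strictly alternate in sign, and length 8 is optimal.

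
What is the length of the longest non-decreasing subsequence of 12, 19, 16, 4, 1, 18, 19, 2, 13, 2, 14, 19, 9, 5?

5

Let dp[i] be the longest non-decreasing subsequence ending at position i. Then dp = [1, 2, 2, 1, 1, 3, 4, 2, 3, 3, 4, 5, 4, 4].
The maximum is 5; one witness is 12, 16, 18, 19, 19 at positions 1,3,6,7,12.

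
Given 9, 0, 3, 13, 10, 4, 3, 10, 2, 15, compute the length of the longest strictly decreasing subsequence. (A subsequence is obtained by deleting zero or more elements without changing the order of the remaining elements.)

5

One longest decreasing subsequence is 13, 10, 4, 3, 2 (positions 4,5,6,7,9), of length 5; no longer one exists.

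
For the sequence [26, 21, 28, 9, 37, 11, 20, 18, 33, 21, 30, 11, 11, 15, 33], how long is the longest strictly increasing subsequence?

6

Let dp[i] be the longest increasing subsequence ending at position i. Then dp = [1, 1, 2, 1, 3, 2, 3, 3, 4, 4, 5, 2, 2, 3, 6].
The maximum is 6; one witness is 9, 11, 20, 21, 30, 33 at positions 4,6,7,10,11,15.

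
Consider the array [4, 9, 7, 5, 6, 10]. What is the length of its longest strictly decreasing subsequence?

One longest decreasing subsequence is 9, 7, 5 (positions 2,3,4), of length 3; no longer one exists.

3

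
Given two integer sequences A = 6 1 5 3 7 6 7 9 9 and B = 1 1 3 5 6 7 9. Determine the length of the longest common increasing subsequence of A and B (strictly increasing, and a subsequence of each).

5

A longest common strictly increasing subsequence is 1, 3, 6, 7, 9 (length 5); it appears in order in both A and B, and no longer such subsequence exists.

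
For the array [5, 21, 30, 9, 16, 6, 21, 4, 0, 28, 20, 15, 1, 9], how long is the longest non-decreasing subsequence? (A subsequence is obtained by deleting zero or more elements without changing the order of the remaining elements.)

5

One longest non-decreasing subsequence is 5, 9, 16, 21, 28 (positions 1,4,5,7,10), of length 5; no longer one exists.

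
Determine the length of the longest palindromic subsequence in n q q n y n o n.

5

Using dp[i][j] = 2 + dp[i+1][j−1] if the ends match, else max(dp[i+1][j], dp[i][j−1]):
dp[1][8] = 5. A witness is nnynn at positions 1,4,5,6,8.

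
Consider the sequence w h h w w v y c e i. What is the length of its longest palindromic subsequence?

4

One longest palindromic subsequence is whhw (positions 1,2,3,5); it reads the same forward and backward, and the interval DP gives dp[1][10] = 4.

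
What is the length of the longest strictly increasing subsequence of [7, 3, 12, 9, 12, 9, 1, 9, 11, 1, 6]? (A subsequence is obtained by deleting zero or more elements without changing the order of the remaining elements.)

One longest increasing subsequence is 7, 9, 12 (positions 1,4,5), of length 3; no longer one exists.

3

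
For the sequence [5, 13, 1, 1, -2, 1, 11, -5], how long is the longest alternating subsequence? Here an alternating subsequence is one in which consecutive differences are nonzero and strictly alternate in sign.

Track the best alternating length ending on an up-step vs a down-step at each position: up/down = 1/1, 2/1, 1/3, 1/3, 1/3, 4/3, 4/3, 1/5.
The maximum over both is 5; one such subsequence is 5, 13, -2, 1, -5.

5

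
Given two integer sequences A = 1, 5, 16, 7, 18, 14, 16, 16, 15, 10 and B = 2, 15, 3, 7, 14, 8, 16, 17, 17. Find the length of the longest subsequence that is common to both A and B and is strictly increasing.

3

A longest common strictly increasing subsequence is 7, 14, 16 (length 3); it appears in order in both A and B, and no longer such subsequence exists.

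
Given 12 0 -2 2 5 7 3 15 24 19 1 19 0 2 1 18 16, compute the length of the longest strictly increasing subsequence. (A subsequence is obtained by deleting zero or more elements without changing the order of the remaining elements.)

Scanning left to right, the best length ending at each element is: 12→1, 0→1, -2→1, 2→2, 5→3, 7→4, 3→3, 15→5, 24→6, 19→6, 1→2, 19→6, 0→2, 2→3, 1→3, 18→6, 16→6.
So the longest increasing subsequence has length 6, e.g. 0, 2, 5, 7, 15, 24.

6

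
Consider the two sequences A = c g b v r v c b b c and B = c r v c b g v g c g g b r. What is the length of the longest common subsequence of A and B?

6

A longest common subsequence is crvcbb (length 6); the LCS DP confirms no longer common subsequence exists.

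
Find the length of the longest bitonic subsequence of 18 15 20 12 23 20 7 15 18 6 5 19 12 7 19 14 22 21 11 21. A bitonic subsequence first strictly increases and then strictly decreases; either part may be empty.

7

One longest bitonic subsequence is 18, 20, 23, 20, 19, 14, 11 (positions 1,3,5,6,15,16,19): it rises to 23 then falls. Length 7 is optimal.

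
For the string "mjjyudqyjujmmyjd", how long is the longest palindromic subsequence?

9

One longest palindromic subsequence is mjjyqyjjm (positions 1,2,3,4,7,8,9,11,13); it reads the same forward and backward, and the interval DP gives dp[1][16] = 9.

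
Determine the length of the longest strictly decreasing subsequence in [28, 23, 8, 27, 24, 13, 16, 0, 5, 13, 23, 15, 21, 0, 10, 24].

Let dp[i] be the longest decreasing subsequence ending at position i. Then dp = [1, 2, 3, 2, 3, 4, 4, 5, 5, 5, 4, 5, 5, 6, 6, 3].
The maximum is 6; one witness is 28, 27, 24, 13, 5, 0 at positions 1,4,5,6,9,14.

6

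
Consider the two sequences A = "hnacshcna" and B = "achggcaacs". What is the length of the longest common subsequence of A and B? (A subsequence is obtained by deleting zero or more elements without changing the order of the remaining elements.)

5

A longest common subsequence is achca (length 5); the LCS DP confirms no longer common subsequence exists.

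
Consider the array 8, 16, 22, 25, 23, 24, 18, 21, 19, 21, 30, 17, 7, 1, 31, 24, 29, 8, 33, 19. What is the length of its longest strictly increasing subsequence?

Let dp[i] be the longest increasing subsequence ending at position i. Then dp = [1, 2, 3, 4, 4, 5, 3, 4, 4, 5, 6, 3, 1, 1, 7, 6, 7, 2, 8, 4].
The maximum is 8; one witness is 8, 16, 22, 23, 24, 30, 31, 33 at positions 1,2,3,5,6,11,15,19.

8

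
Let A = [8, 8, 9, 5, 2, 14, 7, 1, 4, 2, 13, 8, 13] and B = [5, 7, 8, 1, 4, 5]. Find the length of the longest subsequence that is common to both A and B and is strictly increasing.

A longest common strictly increasing subsequence is 5, 7, 8 (length 3); it appears in order in both A and B, and no longer such subsequence exists.

3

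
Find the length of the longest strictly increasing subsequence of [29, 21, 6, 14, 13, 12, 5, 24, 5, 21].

Scanning left to right, the best length ending at each element is: 29→1, 21→1, 6→1, 14→2, 13→2, 12→2, 5→1, 24→3, 5→1, 21→3.
So the longest increasing subsequence has length 3, e.g. 6, 14, 24.

3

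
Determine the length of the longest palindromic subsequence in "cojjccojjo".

Using dp[i][j] = 2 + dp[i+1][j−1] if the ends match, else max(dp[i+1][j], dp[i][j−1]):
dp[1][10] = 8. A witness is ojjccjjo at positions 2,3,4,5,6,8,9,10.

8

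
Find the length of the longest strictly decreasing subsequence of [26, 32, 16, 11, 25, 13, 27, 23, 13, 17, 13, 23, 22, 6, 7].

6

One longest decreasing subsequence is 26, 25, 23, 17, 13, 6 (positions 1,5,8,10,11,14), of length 6; no longer one exists.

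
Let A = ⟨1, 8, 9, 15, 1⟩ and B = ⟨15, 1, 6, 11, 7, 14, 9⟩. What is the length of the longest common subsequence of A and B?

Backtracking the LCS table gives one alignment: 1 (A1,B2) → 9 (A3,B7).
So the longest common subsequence has length 2.

2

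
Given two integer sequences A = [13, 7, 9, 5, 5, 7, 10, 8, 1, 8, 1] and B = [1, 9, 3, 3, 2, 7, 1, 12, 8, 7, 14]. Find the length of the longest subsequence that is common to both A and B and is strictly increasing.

A longest common strictly increasing subsequence is 7, 8 (length 2); it appears in order in both A and B, and no longer such subsequence exists.

2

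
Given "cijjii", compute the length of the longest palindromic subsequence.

4

Using dp[i][j] = 2 + dp[i+1][j−1] if the ends match, else max(dp[i+1][j], dp[i][j−1]):
dp[1][6] = 4. A witness is ijji at positions 2,3,4,6.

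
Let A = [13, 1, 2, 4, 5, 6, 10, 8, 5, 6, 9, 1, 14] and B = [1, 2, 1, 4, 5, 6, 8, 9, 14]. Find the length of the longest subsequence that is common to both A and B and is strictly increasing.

8

A longest common strictly increasing subsequence is 1, 2, 4, 5, 6, 8, 9, 14 (length 8); it appears in order in both A and B, and no longer such subsequence exists.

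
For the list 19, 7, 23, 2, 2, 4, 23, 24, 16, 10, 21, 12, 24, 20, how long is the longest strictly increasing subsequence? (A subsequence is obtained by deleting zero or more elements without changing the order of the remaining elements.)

Let dp[i] be the longest increasing subsequence ending at position i. Then dp = [1, 1, 2, 1, 1, 2, 3, 4, 3, 3, 4, 4, 5, 5].
The maximum is 5; one witness is 2, 4, 16, 21, 24 at positions 4,6,9,11,13.

5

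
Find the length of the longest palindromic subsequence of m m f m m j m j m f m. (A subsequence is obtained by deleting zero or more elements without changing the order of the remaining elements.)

Using dp[i][j] = 2 + dp[i+1][j−1] if the ends match, else max(dp[i+1][j], dp[i][j−1]):
dp[1][11] = 9. A witness is mfmjmjmfm at positions 1,3,4,6,7,8,9,10,11.

9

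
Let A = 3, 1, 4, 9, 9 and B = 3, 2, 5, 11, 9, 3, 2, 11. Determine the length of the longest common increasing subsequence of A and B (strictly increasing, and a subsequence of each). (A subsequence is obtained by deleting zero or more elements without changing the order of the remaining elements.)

For each value that appears in both, track the longest common increasing run ending there.
The best achievable length is 2; one witness is 3, 9 (A-positions 1,4, B-positions 1,5).

2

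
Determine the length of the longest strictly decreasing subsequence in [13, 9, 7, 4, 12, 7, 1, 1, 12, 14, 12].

Let dp[i] be the longest decreasing subsequence ending at position i. Then dp = [1, 2, 3, 4, 2, 3, 5, 5, 2, 1, 2].
The maximum is 5; one witness is 13, 9, 7, 4, 1 at positions 1,2,3,4,7.

5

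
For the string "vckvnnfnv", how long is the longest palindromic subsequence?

5

One longest palindromic subsequence is vnfnv (positions 1,5,7,8,9); it reads the same forward and backward, and the interval DP gives dp[1][9] = 5.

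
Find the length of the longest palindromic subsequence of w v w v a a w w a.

Using dp[i][j] = 2 + dp[i+1][j−1] if the ends match, else max(dp[i+1][j], dp[i][j−1]):
dp[1][9] = 6. A witness is wwaaww at positions 1,3,5,6,7,8.

6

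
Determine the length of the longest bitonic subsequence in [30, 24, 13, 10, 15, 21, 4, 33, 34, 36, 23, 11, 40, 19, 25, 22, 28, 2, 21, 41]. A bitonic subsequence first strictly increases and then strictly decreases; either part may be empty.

One longest bitonic subsequence is 13, 15, 21, 33, 34, 36, 40, 25, 22, 21 (positions 3,5,6,8,9,10,13,15,16,19): it rises to 40 then falls. Length 10 is optimal.

10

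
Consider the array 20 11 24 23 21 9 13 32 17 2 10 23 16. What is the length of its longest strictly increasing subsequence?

Scanning left to right, the best length ending at each element is: 20→1, 11→1, 24→2, 23→2, 21→2, 9→1, 13→2, 32→3, 17→3, 2→1, 10→2, 23→4, 16→3.
So the longest increasing subsequence has length 4, e.g. 11, 13, 17, 23.

4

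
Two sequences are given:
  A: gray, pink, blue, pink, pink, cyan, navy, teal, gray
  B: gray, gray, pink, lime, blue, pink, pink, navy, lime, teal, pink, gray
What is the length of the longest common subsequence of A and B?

8

Backtracking the LCS table gives one alignment: gray (A1,B2) → pink (A2,B3) → blue (A3,B5) → pink (A4,B6) → pink (A5,B7) → navy (A7,B8) → teal (A8,B10) → gray (A9,B12).
So the longest common subsequence has length 8.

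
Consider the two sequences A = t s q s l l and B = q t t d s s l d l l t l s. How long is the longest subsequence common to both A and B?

A longest common subsequence is tssll (length 5); the LCS DP confirms no longer common subsequence exists.

5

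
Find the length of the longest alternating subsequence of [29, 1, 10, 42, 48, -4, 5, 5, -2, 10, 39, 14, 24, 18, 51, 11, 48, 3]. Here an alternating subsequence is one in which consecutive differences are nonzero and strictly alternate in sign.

Track the best alternating length ending on an up-step vs a down-step at each position: up/down = 1/1, 1/2, 3/2, 3/1, 3/1, 1/4, 5/4, 5/4, 5/6, 7/4, 7/4, 7/8, 9/8, 9/10, 11/1, 7/12, 13/12, 7/14.
The maximum over both is 14; one such subsequence is 29, 1, 10, -4, 5, -2, 39, 14, 24, 18, 51, 11, 48, 3.

14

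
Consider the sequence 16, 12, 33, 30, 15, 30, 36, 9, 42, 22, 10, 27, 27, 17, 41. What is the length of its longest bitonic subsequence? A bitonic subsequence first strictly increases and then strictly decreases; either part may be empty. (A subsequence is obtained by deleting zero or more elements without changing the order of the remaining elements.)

7

One longest bitonic subsequence is 12, 15, 30, 36, 42, 27, 17 (positions 2,5,6,7,9,13,14): it rises to 42 then falls. Length 7 is optimal.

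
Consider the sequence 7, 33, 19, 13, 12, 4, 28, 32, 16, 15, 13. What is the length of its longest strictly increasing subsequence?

Let dp[i] be the longest increasing subsequence ending at position i. Then dp = [1, 2, 2, 2, 2, 1, 3, 4, 3, 3, 3].
The maximum is 4; one witness is 7, 19, 28, 32 at positions 1,3,7,8.

4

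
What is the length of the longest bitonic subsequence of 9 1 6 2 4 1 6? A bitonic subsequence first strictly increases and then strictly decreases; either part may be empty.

Let inc[i] be the LIS ending at i and dec[i] the longest strictly decreasing subsequence starting at i. inc = [1, 1, 2, 2, 3, 1, 4], dec = [4, 1, 3, 2, 2, 1, 1].
max_i inc[i]+dec[i]−1 = 4, with one witness 9, 6, 4, 1.

4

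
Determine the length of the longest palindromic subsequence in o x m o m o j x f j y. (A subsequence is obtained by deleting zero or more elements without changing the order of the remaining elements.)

Using dp[i][j] = 2 + dp[i+1][j−1] if the ends match, else max(dp[i+1][j], dp[i][j−1]):
dp[1][11] = 5. A witness is xomox at positions 2,4,5,6,8.

5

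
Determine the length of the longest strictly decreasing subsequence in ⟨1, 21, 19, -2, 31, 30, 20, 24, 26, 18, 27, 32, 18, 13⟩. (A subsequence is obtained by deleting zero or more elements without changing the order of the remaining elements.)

5

Scanning left to right, the best length ending at each element is: 1→1, 21→1, 19→2, -2→3, 31→1, 30→2, 20→3, 24→3, 26→3, 18→4, 27→3, 32→1, 18→4, 13→5.
So the longest decreasing subsequence has length 5, e.g. 31, 30, 20, 18, 13.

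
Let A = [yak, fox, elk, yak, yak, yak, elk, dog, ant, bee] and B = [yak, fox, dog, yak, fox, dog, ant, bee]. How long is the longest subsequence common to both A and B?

Backtracking the LCS table gives one alignment: yak (A1,B1) → fox (A2,B2) → yak (A4,B4) → dog (A8,B6) → ant (A9,B7) → bee (A10,B8).
So the longest common subsequence has length 6.

6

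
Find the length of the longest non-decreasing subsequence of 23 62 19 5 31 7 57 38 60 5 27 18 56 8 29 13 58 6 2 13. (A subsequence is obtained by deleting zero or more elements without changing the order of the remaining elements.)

One longest non-decreasing subsequence is 23, 31, 38, 56, 58 (positions 1,5,8,13,17), of length 5; no longer one exists.

5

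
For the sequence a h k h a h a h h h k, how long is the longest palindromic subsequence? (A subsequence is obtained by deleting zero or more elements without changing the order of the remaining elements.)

7

One longest palindromic subsequence is khhhhhk (positions 3,4,6,8,9,10,11); it reads the same forward and backward, and the interval DP gives dp[1][11] = 7.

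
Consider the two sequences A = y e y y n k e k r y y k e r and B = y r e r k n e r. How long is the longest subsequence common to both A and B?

A longest common subsequence is yerker (length 6); the LCS DP confirms no longer common subsequence exists.

6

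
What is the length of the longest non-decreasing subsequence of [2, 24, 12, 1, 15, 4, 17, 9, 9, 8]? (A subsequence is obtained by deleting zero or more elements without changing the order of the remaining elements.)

4

Scanning left to right, the best length ending at each element is: 2→1, 24→2, 12→2, 1→1, 15→3, 4→2, 17→4, 9→3, 9→4, 8→3.
So the longest non-decreasing subsequence has length 4, e.g. 2, 12, 15, 17.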